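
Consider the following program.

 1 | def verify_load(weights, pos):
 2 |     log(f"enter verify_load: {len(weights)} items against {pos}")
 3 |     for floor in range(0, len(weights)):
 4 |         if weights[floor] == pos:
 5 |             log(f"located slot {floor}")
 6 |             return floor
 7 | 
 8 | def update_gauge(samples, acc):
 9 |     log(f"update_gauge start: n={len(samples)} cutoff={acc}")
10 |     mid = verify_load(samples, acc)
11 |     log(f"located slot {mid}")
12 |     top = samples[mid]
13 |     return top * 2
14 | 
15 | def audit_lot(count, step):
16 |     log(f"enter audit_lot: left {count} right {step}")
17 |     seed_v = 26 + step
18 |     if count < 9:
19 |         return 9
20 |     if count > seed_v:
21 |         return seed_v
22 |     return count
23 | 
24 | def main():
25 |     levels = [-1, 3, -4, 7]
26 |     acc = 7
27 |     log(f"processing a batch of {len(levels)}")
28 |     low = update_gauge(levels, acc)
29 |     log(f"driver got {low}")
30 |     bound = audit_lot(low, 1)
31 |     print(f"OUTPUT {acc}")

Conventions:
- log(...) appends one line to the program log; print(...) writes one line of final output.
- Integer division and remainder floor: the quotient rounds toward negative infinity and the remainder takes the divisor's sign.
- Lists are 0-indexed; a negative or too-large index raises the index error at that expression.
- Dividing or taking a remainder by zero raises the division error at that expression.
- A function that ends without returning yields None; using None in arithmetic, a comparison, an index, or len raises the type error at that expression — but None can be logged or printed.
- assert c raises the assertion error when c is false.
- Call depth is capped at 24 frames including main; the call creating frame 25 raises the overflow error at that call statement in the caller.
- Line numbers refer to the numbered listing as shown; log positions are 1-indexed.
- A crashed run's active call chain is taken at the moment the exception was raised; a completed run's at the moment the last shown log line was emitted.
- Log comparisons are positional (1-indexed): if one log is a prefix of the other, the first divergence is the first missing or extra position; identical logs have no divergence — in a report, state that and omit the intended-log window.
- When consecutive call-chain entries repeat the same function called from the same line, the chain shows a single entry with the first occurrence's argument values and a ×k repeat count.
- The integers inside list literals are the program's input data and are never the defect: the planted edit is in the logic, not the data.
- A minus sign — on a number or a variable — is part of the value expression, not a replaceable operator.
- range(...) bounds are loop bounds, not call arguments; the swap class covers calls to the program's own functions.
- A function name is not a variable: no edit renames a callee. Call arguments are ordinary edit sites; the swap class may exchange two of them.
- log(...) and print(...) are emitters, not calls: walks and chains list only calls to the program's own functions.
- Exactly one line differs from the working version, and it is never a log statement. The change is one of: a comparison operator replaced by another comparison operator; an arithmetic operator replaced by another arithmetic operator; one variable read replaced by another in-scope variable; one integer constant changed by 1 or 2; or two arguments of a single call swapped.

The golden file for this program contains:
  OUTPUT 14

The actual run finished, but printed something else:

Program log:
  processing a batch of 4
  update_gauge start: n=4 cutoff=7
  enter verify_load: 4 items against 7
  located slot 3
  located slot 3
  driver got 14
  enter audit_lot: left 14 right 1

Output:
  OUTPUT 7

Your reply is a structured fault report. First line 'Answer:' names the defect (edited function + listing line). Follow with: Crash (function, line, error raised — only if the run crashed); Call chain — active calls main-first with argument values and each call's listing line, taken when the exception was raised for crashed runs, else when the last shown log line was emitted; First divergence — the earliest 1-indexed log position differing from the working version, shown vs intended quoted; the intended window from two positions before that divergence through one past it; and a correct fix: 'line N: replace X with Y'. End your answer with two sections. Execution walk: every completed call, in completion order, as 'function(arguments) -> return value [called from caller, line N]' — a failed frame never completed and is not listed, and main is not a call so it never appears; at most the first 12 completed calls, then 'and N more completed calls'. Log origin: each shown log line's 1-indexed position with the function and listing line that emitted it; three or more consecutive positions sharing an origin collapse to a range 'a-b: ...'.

Answer: the defect is in main at line 31.
Core observation: Log streams are identical — the defect surfaces only in the printed output.
Call chain: main -> audit_lot(14, 1) (called at line 30).
First divergence: there is none — every log position agrees.
Execution walk:
  verify_load([-1, 3, -4, 7], 7) -> 3  [called from update_gauge, line 10]
  update_gauge([-1, 3, -4, 7], 7) -> 14  [called from main, line 28]
  audit_lot(14, 1) -> 14  [called from main, line 30]
Log origin:
  1: logged in main at line 27
  2: logged in update_gauge at line 9
  3: logged in verify_load at line 2
  4: logged in verify_load at line 5
  5: logged in update_gauge at line 11
  6: logged in main at line 29
  7: logged in audit_lot at line 16
A correct fix: line 31: replace `acc` with `bound`.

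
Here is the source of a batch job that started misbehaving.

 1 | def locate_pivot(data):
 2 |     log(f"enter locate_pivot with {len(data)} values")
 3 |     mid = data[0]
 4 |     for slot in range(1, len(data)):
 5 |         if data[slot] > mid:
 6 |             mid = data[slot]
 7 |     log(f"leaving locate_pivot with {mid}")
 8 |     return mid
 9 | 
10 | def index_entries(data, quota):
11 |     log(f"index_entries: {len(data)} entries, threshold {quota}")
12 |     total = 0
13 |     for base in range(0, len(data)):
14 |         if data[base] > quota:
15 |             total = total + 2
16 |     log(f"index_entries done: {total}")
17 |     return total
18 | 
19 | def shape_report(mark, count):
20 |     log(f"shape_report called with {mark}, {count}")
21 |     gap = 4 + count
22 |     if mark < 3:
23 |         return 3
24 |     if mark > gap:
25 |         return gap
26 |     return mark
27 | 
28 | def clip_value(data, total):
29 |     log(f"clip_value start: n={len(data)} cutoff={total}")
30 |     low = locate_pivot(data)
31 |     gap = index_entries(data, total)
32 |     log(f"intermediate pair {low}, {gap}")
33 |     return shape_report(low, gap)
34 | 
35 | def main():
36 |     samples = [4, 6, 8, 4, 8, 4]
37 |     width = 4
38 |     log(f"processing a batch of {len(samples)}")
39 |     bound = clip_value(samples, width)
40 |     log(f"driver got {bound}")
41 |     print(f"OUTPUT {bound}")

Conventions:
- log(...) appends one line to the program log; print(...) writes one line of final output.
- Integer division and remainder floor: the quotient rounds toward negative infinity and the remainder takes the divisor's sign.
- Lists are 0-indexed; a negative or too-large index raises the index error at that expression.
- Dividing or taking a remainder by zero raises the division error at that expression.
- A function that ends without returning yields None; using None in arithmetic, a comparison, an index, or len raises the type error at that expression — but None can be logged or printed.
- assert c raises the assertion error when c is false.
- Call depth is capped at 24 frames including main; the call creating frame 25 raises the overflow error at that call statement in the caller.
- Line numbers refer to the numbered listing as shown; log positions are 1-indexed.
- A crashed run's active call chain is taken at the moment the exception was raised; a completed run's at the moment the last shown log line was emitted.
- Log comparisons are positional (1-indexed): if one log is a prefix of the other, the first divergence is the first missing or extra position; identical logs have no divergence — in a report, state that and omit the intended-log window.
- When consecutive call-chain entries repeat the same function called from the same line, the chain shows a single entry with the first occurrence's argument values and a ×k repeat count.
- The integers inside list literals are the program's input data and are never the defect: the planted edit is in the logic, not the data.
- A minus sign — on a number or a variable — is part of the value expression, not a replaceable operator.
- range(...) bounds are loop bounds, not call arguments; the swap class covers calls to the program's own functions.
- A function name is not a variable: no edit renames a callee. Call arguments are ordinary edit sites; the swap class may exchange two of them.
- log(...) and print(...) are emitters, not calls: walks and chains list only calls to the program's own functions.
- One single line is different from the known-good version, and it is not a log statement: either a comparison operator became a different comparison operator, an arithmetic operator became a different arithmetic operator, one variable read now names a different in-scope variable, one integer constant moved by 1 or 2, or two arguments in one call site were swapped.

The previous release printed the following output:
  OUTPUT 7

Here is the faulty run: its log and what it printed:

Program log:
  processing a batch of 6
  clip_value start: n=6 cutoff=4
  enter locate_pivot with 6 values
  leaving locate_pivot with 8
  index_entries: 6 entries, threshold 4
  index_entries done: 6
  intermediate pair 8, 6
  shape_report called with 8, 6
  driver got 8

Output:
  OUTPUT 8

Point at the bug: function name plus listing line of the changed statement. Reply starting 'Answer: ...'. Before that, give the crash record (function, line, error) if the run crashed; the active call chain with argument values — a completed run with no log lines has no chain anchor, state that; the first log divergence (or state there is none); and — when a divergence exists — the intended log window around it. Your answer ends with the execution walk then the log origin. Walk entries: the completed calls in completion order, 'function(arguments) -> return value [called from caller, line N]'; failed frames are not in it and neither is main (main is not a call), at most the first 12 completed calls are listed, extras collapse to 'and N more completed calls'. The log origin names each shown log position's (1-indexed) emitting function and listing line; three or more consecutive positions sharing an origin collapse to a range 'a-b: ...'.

Answer: the defect is in index_entries at line 15.
Key fact: At log position 6 the runs split — shown 'index_entries done: 6', but the working version logs 'index_entries done: 3'.
Call chain: main.
First divergence: at position 6 the run shows 'index_entries done: 6' where the working version logs 'index_entries done: 3'.
Intended log window:
  4: leaving locate_pivot with 8
  5: index_entries: 6 entries, threshold 4
  6: index_entries done: 3
  7: intermediate pair 8, 3
Execution walk:
  locate_pivot([4, 6, 8, 4, 8, 4]) -> 8  [called from clip_value, line 30]
  index_entries([4, 6, 8, 4, 8, 4], 4) -> 6  [called from clip_value, line 31]
  shape_report(8, 6) -> 8  [called from clip_value, line 33]
  clip_value([4, 6, 8, 4, 8, 4], 4) -> 8  [called from main, line 39]
Log origin:
  1: logged in main at line 38
  2: logged in clip_value at line 29
  3: logged in locate_pivot at line 2
  4: logged in locate_pivot at line 7
  5: logged in index_entries at line 11
  6: logged in index_entries at line 16
  7: logged in clip_value at line 32
  8: logged in shape_report at line 20
  9: logged in main at line 40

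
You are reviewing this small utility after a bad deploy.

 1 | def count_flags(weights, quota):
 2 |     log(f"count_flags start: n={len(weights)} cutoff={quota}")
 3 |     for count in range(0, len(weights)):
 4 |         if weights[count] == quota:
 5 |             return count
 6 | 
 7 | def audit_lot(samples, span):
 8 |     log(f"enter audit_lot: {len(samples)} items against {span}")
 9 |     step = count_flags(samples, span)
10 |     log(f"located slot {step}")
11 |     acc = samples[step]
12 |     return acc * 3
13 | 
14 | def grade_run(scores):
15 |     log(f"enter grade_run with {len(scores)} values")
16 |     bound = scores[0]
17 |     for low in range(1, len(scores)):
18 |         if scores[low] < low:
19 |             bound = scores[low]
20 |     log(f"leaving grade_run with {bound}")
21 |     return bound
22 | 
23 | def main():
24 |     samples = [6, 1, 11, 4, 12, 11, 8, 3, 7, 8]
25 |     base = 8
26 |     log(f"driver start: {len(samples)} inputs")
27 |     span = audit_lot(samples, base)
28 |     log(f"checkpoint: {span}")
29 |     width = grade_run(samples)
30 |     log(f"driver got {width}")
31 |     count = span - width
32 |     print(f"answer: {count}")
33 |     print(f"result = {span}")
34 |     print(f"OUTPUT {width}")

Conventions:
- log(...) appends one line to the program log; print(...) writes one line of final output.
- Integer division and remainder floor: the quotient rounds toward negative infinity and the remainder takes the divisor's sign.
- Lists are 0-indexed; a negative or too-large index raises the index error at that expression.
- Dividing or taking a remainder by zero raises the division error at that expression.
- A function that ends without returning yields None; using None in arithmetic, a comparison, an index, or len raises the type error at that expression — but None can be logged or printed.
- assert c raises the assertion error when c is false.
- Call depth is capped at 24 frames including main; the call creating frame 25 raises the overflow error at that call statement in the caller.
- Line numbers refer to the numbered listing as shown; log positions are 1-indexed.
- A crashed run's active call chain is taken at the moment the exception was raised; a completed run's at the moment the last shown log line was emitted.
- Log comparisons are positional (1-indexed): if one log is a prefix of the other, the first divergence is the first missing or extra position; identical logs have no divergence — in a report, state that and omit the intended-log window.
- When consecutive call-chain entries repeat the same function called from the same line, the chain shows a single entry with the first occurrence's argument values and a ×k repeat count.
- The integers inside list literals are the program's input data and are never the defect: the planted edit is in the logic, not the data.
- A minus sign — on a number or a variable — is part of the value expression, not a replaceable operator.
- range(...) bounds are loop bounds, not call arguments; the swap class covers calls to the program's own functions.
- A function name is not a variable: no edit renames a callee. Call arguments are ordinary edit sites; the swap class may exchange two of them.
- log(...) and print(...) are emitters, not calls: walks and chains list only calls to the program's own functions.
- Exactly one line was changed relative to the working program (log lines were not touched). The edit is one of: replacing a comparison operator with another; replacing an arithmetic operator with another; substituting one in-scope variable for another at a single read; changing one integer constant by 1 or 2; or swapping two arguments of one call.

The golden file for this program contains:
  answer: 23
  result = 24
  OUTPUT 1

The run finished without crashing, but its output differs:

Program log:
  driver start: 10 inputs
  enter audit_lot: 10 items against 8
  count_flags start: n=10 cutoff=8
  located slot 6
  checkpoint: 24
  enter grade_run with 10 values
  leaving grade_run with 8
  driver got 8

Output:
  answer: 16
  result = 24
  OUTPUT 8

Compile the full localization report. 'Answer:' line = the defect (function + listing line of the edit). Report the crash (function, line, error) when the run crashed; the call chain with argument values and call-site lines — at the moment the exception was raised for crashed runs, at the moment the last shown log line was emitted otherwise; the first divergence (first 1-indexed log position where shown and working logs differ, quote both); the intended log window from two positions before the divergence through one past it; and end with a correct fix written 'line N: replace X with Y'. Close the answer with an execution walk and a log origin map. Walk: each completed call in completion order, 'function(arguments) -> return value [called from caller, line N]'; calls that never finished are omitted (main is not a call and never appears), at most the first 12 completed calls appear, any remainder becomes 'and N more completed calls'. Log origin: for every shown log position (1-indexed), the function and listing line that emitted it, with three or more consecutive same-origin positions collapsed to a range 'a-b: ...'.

Answer: the defect is in grade_run at line 18.
The tell: Log line 7 is where behavior first shows: 'leaving grade_run with 8' appears instead of 'leaving grade_run with 1'.
Call chain: main.
First divergence: position 7; shown 'leaving grade_run with 8' vs intended 'leaving grade_run with 1'.
Intended log window:
  5: checkpoint: 24
  6: enter grade_run with 10 values
  7: leaving grade_run with 1
  8: driver got 1
Execution walk:
  count_flags([6, 1, 11, 4, 12, 11, 8, 3, 7, 8], 8) -> 6  [called from audit_lot, line 9]
  audit_lot([6, 1, 11, 4, 12, 11, 8, 3, 7, 8], 8) -> 24  [called from main, line 27]
  grade_run([6, 1, 11, 4, 12, 11, 8, 3, 7, 8]) -> 8  [called from main, line 29]
Origin of each log line:
  1: logged in main at line 26
  2: logged in audit_lot at line 8
  3: logged in count_flags at line 2
  4: logged in audit_lot at line 10
  5: logged in main at line 28
  6: logged in grade_run at line 15
  7: logged in grade_run at line 20
  8: logged in main at line 30
A correct fix: line 18: replace `scores[low] < low` with `scores[low] < bound`.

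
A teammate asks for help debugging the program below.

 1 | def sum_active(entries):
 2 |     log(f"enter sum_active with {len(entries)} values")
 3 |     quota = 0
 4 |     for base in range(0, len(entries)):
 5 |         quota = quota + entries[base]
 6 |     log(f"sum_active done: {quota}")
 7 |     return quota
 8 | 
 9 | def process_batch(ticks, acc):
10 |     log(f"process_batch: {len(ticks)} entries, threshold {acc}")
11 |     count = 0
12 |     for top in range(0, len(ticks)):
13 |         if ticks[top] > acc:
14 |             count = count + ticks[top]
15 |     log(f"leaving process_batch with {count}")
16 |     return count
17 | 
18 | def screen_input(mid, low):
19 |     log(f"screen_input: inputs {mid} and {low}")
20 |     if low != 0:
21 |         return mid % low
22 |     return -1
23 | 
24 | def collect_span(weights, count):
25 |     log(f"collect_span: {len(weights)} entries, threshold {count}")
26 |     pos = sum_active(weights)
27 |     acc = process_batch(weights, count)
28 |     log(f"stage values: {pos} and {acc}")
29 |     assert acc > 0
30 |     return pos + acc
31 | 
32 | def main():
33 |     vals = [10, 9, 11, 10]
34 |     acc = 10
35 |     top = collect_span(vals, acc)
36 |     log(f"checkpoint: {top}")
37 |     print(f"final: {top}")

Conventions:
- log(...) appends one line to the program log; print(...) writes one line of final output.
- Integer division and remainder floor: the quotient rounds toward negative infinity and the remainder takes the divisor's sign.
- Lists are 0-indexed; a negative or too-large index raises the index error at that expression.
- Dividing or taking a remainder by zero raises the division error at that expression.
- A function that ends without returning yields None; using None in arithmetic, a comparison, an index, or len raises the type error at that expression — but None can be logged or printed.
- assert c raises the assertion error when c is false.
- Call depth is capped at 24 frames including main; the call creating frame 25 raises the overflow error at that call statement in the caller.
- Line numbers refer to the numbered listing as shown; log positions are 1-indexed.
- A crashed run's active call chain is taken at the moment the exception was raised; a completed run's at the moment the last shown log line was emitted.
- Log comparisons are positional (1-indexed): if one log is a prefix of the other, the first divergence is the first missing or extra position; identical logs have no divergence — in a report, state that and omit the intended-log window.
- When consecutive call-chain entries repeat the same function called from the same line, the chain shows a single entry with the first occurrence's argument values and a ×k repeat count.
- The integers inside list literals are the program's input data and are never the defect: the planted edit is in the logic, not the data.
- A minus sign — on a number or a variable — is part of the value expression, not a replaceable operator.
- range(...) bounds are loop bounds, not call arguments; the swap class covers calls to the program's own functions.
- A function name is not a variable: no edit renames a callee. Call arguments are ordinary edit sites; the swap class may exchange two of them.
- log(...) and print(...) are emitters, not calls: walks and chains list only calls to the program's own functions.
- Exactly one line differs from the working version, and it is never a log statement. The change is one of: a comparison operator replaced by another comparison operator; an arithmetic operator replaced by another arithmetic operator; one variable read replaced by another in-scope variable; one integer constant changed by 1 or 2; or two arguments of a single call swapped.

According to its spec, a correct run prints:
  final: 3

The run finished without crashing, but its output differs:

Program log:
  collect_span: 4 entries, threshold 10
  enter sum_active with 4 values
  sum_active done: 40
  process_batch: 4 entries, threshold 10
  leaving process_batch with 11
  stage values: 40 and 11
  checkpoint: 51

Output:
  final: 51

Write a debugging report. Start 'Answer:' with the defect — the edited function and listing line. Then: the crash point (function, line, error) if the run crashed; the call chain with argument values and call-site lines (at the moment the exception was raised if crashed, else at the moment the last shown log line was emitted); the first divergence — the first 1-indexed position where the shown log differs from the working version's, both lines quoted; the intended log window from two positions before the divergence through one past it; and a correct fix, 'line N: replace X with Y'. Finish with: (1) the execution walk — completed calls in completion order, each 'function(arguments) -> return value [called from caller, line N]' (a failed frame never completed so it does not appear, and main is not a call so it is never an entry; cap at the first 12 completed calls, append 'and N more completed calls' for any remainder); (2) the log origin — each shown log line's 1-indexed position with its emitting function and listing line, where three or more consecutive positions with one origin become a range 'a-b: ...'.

Answer: the defect is in collect_span at line 30.
Key observation: The earliest visible damage is log position 7 — 'checkpoint: 51' rather than the intended 'checkpoint: 3'.
Call chain: main.
First divergence: position 7; shown 'checkpoint: 51' vs intended 'checkpoint: 3'.
Intended log window:
  5: leaving process_batch with 11
  6: stage values: 40 and 11
  7: checkpoint: 3
Execution walk:
  sum_active([10, 9, 11, 10]) -> 40  [called from collect_span, line 26]
  process_batch([10, 9, 11, 10], 10) -> 11  [called from collect_span, line 27]
  collect_span([10, 9, 11, 10], 10) -> 51  [called from main, line 35]
Log origin:
  1: logged in collect_span at line 25
  2: logged in sum_active at line 2
  3: logged in sum_active at line 6
  4: logged in process_batch at line 10
  5: logged in process_batch at line 15
  6: logged in collect_span at line 28
  7: logged in main at line 36
A correct fix: line 30: replace `+` with `//`.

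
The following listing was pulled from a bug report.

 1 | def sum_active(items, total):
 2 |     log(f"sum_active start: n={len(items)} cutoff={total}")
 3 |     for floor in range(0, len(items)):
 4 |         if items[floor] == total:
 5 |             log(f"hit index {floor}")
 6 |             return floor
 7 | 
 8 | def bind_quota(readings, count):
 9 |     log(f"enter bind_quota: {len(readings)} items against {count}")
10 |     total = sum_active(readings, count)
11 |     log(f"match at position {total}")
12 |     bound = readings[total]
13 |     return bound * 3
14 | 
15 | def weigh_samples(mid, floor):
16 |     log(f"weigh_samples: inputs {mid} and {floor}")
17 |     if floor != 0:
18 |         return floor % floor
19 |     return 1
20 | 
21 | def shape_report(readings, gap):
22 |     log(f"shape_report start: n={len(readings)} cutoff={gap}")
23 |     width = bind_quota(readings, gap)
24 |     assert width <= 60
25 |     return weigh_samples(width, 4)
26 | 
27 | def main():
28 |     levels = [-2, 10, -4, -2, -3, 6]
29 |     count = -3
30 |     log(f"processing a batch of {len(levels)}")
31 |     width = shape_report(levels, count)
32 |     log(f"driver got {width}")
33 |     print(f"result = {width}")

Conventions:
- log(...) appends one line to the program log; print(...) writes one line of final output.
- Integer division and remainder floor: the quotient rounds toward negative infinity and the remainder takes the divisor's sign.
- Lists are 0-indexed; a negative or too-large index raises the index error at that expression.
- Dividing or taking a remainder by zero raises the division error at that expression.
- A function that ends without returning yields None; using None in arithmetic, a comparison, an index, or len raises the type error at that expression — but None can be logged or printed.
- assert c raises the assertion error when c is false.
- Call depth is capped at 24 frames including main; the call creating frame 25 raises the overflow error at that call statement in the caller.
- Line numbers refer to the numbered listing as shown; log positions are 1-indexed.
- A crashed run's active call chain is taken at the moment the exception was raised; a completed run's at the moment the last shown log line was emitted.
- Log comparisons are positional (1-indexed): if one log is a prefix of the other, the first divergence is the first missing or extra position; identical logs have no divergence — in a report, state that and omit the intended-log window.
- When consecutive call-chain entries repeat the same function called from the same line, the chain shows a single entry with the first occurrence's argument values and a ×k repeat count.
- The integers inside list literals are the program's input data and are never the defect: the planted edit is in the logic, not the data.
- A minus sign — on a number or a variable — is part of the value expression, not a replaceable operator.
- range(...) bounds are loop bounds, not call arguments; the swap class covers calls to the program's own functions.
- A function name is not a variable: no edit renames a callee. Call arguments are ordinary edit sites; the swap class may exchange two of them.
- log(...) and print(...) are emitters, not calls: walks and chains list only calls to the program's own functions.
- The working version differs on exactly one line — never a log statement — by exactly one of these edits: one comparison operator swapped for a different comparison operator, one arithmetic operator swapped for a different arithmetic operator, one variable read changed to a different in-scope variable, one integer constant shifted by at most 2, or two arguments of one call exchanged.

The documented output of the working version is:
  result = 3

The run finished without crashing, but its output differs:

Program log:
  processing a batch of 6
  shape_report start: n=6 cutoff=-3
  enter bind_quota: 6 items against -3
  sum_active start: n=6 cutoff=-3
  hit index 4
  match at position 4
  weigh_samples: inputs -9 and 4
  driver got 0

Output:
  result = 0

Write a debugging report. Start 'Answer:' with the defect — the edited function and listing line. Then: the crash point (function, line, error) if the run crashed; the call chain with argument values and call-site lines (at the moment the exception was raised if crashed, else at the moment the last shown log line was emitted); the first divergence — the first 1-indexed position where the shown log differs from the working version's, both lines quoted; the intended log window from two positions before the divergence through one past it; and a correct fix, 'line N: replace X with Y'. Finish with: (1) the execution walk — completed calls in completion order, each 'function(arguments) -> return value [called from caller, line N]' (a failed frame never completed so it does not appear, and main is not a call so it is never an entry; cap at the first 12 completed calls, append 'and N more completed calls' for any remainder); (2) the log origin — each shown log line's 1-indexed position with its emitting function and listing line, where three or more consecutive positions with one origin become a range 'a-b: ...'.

Answer: the defect is in weigh_samples at line 18.
The tell: The log first diverges at position 8: the faulty run prints 'driver got 0' where the working version prints 'driver got 3'.
Call chain: main.
First divergence: at position 8 the run shows 'driver got 0' where the working version logs 'driver got 3'.
Intended log window:
  6: match at position 4
  7: weigh_samples: inputs -9 and 4
  8: driver got 3
Execution walk:
  sum_active([-2, 10, -4, -2, -3, 6], -3) -> 4  [called from bind_quota, line 10]
  bind_quota([-2, 10, -4, -2, -3, 6], -3) -> -9  [called from shape_report, line 23]
  weigh_samples(-9, 4) -> 0  [called from shape_report, line 25]
  shape_report([-2, 10, -4, -2, -3, 6], -3) -> 0  [called from main, line 31]
Log origins:
  1: logged in main at line 30
  2: logged in shape_report at line 22
  3: logged in bind_quota at line 9
  4: logged in sum_active at line 2
  5: logged in sum_active at line 5
  6: logged in bind_quota at line 11
  7: logged in weigh_samples at line 16
  8: logged in main at line 32
A correct fix: line 18: replace `floor % floor` with `mid % floor`.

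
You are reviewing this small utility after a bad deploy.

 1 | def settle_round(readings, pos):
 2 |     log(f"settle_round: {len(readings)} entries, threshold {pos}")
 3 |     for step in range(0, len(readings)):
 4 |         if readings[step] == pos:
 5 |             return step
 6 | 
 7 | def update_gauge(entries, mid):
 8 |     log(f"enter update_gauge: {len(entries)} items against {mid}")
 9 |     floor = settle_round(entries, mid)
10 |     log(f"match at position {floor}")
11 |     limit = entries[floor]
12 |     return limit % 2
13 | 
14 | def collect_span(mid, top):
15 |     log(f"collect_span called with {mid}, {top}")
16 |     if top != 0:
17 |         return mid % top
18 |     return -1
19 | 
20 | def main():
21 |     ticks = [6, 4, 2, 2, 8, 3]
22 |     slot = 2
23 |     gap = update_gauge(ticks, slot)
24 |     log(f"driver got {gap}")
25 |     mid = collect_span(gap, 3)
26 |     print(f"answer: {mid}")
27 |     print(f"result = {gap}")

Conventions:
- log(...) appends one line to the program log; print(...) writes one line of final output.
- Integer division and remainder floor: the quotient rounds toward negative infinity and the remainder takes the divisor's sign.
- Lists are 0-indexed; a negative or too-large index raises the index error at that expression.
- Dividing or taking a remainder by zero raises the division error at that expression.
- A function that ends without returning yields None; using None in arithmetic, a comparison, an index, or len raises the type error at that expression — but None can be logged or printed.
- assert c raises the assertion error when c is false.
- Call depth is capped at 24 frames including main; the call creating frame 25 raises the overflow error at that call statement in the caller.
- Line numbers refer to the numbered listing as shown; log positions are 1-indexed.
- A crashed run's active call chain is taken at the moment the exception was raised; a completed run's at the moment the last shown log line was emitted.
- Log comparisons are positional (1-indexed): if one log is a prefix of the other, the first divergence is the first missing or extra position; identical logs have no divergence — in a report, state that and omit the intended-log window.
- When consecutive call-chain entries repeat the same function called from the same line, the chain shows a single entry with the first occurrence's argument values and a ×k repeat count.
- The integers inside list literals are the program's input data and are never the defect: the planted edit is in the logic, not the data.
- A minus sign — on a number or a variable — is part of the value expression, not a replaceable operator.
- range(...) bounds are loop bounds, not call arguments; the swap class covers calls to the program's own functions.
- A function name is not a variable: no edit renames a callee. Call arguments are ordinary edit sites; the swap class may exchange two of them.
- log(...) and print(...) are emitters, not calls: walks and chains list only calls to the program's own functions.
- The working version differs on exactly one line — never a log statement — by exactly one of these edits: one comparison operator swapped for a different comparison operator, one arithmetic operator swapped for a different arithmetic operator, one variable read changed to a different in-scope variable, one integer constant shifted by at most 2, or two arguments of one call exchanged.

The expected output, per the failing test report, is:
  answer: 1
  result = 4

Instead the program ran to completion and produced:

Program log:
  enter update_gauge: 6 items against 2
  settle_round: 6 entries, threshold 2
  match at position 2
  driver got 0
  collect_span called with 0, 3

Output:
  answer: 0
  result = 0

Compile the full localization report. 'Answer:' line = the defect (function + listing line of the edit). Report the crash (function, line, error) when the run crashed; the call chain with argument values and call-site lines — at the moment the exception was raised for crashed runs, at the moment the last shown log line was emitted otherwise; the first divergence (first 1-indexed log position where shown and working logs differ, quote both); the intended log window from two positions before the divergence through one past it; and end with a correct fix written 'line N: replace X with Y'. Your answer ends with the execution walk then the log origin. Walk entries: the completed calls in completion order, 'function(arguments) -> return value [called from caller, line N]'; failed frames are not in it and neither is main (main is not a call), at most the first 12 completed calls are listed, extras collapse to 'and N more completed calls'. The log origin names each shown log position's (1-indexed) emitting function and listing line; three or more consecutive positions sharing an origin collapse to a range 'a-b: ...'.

Answer: the defect is in update_gauge at line 12.
Core observation: Everything matches until log position 4, which reads 'driver got 0' in place of 'driver got 4'.
Call chain: main -> collect_span(0, 3) (called at line 25).
First divergence: at position 4 the run shows 'driver got 0' where the working version logs 'driver got 4'.
Intended log window:
  2: settle_round: 6 entries, threshold 2
  3: match at position 2
  4: driver got 4
  5: collect_span called with 4, 3
Execution walk:
  settle_round([6, 4, 2, 2, 8, 3], 2) -> 2  [called from update_gauge, line 9]
  update_gauge([6, 4, 2, 2, 8, 3], 2) -> 0  [called from main, line 23]
  collect_span(0, 3) -> 0  [called from main, line 25]
Log origins:
  1 — update_gauge, line 8
  2 — settle_round, line 2
  3 — update_gauge, line 10
  4 — main, line 24
  5 — collect_span, line 15
A correct fix: line 12: replace `%` with `*`.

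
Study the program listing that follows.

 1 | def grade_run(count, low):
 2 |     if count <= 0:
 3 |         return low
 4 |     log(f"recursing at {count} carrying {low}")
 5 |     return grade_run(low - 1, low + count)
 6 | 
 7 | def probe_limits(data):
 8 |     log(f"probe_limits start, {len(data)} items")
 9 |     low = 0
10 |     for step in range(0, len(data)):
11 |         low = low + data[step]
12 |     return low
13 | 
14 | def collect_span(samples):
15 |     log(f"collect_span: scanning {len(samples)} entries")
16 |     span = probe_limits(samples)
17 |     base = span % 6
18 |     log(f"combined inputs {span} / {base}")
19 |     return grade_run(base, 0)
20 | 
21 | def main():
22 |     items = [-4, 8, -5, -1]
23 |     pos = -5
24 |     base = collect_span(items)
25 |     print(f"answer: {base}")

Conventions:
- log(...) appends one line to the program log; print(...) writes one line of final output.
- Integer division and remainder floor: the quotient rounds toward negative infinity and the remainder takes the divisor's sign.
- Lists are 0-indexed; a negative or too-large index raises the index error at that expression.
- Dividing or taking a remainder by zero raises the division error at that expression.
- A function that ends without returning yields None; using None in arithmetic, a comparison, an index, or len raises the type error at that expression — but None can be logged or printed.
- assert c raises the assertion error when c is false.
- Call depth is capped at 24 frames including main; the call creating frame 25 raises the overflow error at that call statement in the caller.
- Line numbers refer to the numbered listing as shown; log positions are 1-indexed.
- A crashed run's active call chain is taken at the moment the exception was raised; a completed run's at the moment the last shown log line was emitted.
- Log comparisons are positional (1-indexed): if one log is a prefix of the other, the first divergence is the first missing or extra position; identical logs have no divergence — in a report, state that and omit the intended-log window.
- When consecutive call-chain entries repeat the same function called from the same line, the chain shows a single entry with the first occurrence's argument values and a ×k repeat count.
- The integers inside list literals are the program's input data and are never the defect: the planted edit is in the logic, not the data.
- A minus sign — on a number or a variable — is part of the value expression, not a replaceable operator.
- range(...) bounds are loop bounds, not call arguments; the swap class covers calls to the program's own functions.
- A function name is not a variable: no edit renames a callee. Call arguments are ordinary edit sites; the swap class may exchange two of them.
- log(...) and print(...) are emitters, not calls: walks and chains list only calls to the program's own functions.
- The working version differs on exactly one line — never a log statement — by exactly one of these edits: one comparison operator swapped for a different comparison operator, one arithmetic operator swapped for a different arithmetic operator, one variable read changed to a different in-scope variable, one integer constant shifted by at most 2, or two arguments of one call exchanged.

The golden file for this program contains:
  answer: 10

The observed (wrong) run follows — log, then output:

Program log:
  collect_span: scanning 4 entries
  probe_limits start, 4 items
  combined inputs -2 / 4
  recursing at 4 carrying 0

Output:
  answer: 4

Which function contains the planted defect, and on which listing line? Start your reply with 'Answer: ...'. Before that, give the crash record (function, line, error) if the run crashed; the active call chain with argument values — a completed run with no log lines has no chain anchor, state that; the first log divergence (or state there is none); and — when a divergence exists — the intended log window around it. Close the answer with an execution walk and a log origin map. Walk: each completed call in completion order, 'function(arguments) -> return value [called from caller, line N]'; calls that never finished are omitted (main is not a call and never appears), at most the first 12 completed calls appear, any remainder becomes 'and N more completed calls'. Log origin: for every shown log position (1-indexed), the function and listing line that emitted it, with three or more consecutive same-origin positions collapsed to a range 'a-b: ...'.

Answer: the defect is in grade_run at line 5.
Key observation: Only 4 log lines were emitted before the run died; the intended continuation was 'recursing at 3 carrying 4'.
Call chain: main -> collect_span([-4, 8, -5, -1]) (called at line 24) -> grade_run(4, 0) (called at line 19).
First divergence: position 5; the shown log stops at 4 lines while the working version next logs 'recursing at 3 carrying 4'.
Intended log window:
  3: combined inputs -2 / 4
  4: recursing at 4 carrying 0
  5: recursing at 3 carrying 4
  6: recursing at 2 carrying 7
Execution walk:
  probe_limits([-4, 8, -5, -1]) -> -2  [called from collect_span, line 16]
  grade_run(-1, 4) -> 4  [called from grade_run, line 5]
  grade_run(4, 0) -> 4  [called from collect_span, line 19]
  collect_span([-4, 8, -5, -1]) -> 4  [called from main, line 24]
Origin of each log line:
  1: logged in collect_span at line 15
  2: logged in probe_limits at line 8
  3: logged in collect_span at line 18
  4: logged in grade_run at line 4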